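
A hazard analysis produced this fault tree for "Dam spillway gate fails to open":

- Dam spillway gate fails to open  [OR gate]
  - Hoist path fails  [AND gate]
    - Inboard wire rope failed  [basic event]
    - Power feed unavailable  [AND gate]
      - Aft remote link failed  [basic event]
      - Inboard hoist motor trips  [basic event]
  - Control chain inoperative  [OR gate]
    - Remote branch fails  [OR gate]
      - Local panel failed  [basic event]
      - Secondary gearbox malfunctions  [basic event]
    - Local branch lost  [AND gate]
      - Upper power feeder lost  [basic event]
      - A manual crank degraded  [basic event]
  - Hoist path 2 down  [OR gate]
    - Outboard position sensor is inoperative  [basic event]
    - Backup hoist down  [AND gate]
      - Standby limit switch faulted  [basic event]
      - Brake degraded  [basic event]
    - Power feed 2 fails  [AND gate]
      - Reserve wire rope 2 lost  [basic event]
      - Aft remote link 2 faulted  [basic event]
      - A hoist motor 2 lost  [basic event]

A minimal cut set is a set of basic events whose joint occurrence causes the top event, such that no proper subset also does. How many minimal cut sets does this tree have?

Power feed unavailable [AND]: one cut set from each child combined → 1 × 1 = 1 cut set(s).
Hoist path fails [AND]: one cut set from each child combined → 1 × 1 = 1 cut set(s).
Remote branch fails [OR]: union of children's cut sets → 2 cut set(s).
Local branch lost [AND]: one cut set from each child combined → 1 × 1 = 1 cut set(s).
Control chain inoperative [OR]: union of children's cut sets → 3 cut set(s).
Backup hoist down [AND]: one cut set from each child combined → 1 × 1 = 1 cut set(s).
Power feed 2 fails [AND]: one cut set from each child combined → 1 × 1 × 1 = 1 cut set(s).
Hoist path 2 down [OR]: union of children's cut sets → 3 cut set(s).
Dam spillway gate fails to open [OR]: union of children's cut sets → 7 cut set(s).
Minimal cut sets: {Aft remote link failed, Inboard hoist motor trips, Inboard wire rope failed}; {Local panel failed}; {Secondary gearbox malfunctions}; {A manual crank degraded, Upper power feeder lost}; {Outboard position sensor is inoperative}; {Brake degraded, Standby limit switch faulted}; {A hoist motor 2 lost, Aft remote link 2 faulted, Reserve wire rope 2 lost}.

7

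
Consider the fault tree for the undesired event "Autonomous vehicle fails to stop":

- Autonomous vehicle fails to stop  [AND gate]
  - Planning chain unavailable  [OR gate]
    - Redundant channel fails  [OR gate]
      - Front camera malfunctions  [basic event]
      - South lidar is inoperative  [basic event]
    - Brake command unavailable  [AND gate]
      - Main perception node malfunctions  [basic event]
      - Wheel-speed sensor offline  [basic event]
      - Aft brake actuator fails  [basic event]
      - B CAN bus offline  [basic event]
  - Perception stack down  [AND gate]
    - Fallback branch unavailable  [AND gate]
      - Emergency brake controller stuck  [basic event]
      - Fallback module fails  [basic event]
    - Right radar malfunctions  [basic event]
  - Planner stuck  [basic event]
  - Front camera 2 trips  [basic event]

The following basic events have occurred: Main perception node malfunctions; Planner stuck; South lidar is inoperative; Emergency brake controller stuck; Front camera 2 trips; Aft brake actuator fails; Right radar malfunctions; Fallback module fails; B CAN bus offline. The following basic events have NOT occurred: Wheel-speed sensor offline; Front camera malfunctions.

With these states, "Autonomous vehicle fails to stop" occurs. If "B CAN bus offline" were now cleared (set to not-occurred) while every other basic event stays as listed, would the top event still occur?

Counterfactual: set "B CAN bus offline" to not occurred.
Redundant channel fails [OR]: Front camera malfunctions=not, South lidar is inoperative=occurs → at least one input occurs → occurs.
Brake command unavailable [AND]: Main perception node malfunctions=occurs, Wheel-speed sensor offline=not, Aft brake actuator fails=occurs, B CAN bus offline=not → not all inputs occur → does not occur.
Planning chain unavailable [OR]: Redundant channel fails=occurs, Brake command unavailable=not → at least one input occurs → occurs.
Fallback branch unavailable [AND]: Emergency brake controller stuck=occurs, Fallback module fails=occurs → all inputs occur → occurs.
Perception stack down [AND]: Fallback branch unavailable=occurs, Right radar malfunctions=occurs → all inputs occur → occurs.
Autonomous vehicle fails to stop [AND]: Planning chain unavailable=occurs, Perception stack down=occurs, Planner stuck=occurs, Front camera 2 trips=occurs → all inputs occur → occurs.

Yes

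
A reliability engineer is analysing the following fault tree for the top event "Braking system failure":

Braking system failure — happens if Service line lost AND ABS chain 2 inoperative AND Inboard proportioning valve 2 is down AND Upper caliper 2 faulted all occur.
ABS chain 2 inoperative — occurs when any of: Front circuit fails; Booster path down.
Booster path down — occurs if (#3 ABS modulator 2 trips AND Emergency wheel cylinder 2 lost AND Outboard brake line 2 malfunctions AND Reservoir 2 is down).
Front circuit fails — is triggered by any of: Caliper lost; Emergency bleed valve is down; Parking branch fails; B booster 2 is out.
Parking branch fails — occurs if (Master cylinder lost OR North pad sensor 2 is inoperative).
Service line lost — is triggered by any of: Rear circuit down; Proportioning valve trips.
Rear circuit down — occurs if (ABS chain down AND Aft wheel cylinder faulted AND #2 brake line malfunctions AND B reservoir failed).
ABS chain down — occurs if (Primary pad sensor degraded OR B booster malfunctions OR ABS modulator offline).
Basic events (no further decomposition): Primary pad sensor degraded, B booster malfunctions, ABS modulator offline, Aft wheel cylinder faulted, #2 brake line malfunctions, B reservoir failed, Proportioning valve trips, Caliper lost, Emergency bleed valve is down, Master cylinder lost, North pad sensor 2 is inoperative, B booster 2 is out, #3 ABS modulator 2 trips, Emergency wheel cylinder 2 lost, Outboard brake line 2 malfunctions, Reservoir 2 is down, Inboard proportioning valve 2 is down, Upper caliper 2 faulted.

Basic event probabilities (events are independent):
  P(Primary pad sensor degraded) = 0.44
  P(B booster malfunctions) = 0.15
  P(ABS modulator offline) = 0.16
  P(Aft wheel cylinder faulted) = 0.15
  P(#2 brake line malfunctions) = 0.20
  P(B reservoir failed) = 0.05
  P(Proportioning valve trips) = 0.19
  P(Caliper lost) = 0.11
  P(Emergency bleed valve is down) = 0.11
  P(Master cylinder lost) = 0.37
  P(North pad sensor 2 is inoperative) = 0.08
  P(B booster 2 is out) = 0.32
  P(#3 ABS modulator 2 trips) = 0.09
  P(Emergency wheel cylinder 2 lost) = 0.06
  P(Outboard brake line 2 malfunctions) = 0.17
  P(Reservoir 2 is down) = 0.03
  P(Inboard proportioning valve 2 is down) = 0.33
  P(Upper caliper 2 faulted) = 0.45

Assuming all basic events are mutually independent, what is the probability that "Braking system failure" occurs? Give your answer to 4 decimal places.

0.0195

P(ABS chain down) [OR] = 1 − (1−0.44) × (1−0.15) × (1−0.16) = 0.600160
P(Rear circuit down) [AND] = 0.600160 × 0.15 × 0.20 × 0.05 = 0.000900
P(Service line lost) [OR] = 1 − (1−0.000900) × (1−0.19) = 0.190729
P(Parking branch fails) [OR] = 1 − (1−0.37) × (1−0.08) = 0.420400
P(Front circuit fails) [OR] = 1 − (1−0.11) × (1−0.11) × (1−0.420400) × (1−0.32) = 0.687811
P(Booster path down) [AND] = 0.09 × 0.06 × 0.17 × 0.03 = 0.000028
P(ABS chain 2 inoperative) [OR] = 1 − (1−0.687811) × (1−0.000028) = 0.687820
P(Braking system failure) [AND] = 0.190729 × 0.687820 × 0.33 × 0.45 = 0.019481
Rounded to 4 decimal places: P(Braking system failure) ≈ 0.0195.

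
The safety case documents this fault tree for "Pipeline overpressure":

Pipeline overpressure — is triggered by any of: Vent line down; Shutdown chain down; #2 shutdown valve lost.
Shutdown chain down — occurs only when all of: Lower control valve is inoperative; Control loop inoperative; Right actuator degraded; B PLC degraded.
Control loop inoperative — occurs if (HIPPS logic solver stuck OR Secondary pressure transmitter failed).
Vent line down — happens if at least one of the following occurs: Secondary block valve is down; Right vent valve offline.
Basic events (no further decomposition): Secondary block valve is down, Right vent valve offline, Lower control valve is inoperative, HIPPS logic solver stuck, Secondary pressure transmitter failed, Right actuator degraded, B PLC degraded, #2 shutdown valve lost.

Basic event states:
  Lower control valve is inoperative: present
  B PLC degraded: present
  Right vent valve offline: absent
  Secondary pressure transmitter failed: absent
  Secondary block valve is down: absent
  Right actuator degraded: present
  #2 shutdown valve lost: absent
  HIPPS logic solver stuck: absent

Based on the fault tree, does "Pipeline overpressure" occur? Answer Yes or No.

Vent line down [OR]: Secondary block valve is down=not, Right vent valve offline=not → no input occurs → does not occur.
Control loop inoperative [OR]: HIPPS logic solver stuck=not, Secondary pressure transmitter failed=not → no input occurs → does not occur.
Shutdown chain down [AND]: Lower control valve is inoperative=occurs, Control loop inoperative=not, Right actuator degraded=occurs, B PLC degraded=occurs → not all inputs occur → does not occur.
Pipeline overpressure [OR]: Vent line down=not, Shutdown chain down=not, #2 shutdown valve lost=not → no input occurs → does not occur.

No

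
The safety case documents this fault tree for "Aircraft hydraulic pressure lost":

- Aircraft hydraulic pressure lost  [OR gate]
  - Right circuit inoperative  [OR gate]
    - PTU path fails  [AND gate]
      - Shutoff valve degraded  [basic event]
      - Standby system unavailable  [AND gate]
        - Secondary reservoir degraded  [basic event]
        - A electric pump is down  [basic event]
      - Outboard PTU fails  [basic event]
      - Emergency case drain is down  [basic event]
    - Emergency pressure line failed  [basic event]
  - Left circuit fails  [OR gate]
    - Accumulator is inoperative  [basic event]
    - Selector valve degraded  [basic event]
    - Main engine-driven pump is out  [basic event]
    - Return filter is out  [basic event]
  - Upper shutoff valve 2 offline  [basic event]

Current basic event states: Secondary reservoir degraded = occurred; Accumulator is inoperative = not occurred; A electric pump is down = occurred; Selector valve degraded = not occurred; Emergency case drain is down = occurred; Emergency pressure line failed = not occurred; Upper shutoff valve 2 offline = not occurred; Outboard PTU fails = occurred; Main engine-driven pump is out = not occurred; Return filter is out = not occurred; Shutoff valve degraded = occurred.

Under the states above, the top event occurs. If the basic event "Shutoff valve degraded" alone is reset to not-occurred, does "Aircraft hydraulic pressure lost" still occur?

No

Counterfactual: set "Shutoff valve degraded" to not occurred.
Standby system unavailable [AND]: Secondary reservoir degraded=occurs, A electric pump is down=occurs → all inputs occur → occurs.
PTU path fails [AND]: Shutoff valve degraded=not, Standby system unavailable=occurs, Outboard PTU fails=occurs, Emergency case drain is down=occurs → not all inputs occur → does not occur.
Right circuit inoperative [OR]: PTU path fails=not, Emergency pressure line failed=not → no input occurs → does not occur.
Left circuit fails [OR]: Accumulator is inoperative=not, Selector valve degraded=not, Main engine-driven pump is out=not, Return filter is out=not → no input occurs → does not occur.
Aircraft hydraulic pressure lost [OR]: Right circuit inoperative=not, Left circuit fails=not, Upper shutoff valve 2 offline=not → no input occurs → does not occur.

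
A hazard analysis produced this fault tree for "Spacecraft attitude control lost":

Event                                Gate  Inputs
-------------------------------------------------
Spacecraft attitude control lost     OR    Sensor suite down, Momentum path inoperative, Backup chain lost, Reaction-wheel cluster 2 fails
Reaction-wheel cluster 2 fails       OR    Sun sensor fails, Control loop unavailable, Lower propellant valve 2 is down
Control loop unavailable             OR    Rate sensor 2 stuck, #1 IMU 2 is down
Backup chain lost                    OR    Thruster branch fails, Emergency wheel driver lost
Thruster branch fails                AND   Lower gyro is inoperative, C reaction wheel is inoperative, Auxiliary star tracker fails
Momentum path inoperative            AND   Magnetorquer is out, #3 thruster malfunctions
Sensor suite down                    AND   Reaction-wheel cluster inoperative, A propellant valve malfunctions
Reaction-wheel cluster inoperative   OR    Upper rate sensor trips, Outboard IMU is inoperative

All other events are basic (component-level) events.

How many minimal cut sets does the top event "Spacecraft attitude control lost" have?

Reaction-wheel cluster inoperative [OR]: union of children's cut sets → 2 cut set(s).
Sensor suite down [AND]: one cut set from each child combined → 2 × 1 = 2 cut set(s).
Momentum path inoperative [AND]: one cut set from each child combined → 1 × 1 = 1 cut set(s).
Thruster branch fails [AND]: one cut set from each child combined → 1 × 1 × 1 = 1 cut set(s).
Backup chain lost [OR]: union of children's cut sets → 2 cut set(s).
Control loop unavailable [OR]: union of children's cut sets → 2 cut set(s).
Reaction-wheel cluster 2 fails [OR]: union of children's cut sets → 4 cut set(s).
Spacecraft attitude control lost [OR]: union of children's cut sets → 9 cut set(s).
Minimal cut sets: {A propellant valve malfunctions, Upper rate sensor trips}; {A propellant valve malfunctions, Outboard IMU is inoperative}; {#3 thruster malfunctions, Magnetorquer is out}; {Auxiliary star tracker fails, C reaction wheel is inoperative, Lower gyro is inoperative}; {Emergency wheel driver lost}; {Sun sensor fails}; {Rate sensor 2 stuck}; {#1 IMU 2 is down}; {Lower propellant valve 2 is down}.

9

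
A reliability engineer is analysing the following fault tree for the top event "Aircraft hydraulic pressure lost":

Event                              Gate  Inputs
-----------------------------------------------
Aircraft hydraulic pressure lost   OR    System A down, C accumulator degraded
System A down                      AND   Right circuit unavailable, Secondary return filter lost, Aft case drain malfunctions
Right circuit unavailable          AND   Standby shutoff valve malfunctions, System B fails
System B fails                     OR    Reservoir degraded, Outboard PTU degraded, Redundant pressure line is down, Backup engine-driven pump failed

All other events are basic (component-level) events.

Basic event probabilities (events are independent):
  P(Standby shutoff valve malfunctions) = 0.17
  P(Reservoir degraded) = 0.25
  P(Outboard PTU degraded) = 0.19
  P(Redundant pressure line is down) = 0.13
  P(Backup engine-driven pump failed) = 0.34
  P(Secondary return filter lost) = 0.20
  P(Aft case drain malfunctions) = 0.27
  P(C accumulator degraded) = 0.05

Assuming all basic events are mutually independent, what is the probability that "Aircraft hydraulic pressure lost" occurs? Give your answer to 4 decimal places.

0.0557

P(System B fails) [OR] = 1 − (1−0.25) × (1−0.19) × (1−0.13) × (1−0.34) = 0.651174
P(Right circuit unavailable) [AND] = 0.17 × 0.651174 = 0.110700
P(System A down) [AND] = 0.110700 × 0.20 × 0.27 = 0.005978
P(Aircraft hydraulic pressure lost) [OR] = 1 − (1−0.005978) × (1−0.05) = 0.055679
Rounded to 4 decimal places: P(Aircraft hydraulic pressure lost) ≈ 0.0557.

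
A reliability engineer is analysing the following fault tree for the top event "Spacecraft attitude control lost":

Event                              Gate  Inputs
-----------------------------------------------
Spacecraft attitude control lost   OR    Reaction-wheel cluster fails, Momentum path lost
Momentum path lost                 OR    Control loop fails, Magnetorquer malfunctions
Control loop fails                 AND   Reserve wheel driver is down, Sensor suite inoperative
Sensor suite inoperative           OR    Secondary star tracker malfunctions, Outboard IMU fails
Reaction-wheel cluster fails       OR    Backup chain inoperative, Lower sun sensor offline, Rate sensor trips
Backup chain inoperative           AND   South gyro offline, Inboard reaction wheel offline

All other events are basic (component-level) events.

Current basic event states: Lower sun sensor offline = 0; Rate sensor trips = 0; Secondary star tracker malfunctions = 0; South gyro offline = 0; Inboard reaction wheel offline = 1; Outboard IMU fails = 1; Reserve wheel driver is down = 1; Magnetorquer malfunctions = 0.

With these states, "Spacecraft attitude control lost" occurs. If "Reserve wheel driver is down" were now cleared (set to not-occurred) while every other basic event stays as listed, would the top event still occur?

No

Counterfactual: set "Reserve wheel driver is down" to not occurred.
Backup chain inoperative [AND]: South gyro offline=not, Inboard reaction wheel offline=occurs → not all inputs occur → does not occur.
Reaction-wheel cluster fails [OR]: Backup chain inoperative=not, Lower sun sensor offline=not, Rate sensor trips=not → no input occurs → does not occur.
Sensor suite inoperative [OR]: Secondary star tracker malfunctions=not, Outboard IMU fails=occurs → at least one input occurs → occurs.
Control loop fails [AND]: Reserve wheel driver is down=not, Sensor suite inoperative=occurs → not all inputs occur → does not occur.
Momentum path lost [OR]: Control loop fails=not, Magnetorquer malfunctions=not → no input occurs → does not occur.
Spacecraft attitude control lost [OR]: Reaction-wheel cluster fails=not, Momentum path lost=not → no input occurs → does not occur.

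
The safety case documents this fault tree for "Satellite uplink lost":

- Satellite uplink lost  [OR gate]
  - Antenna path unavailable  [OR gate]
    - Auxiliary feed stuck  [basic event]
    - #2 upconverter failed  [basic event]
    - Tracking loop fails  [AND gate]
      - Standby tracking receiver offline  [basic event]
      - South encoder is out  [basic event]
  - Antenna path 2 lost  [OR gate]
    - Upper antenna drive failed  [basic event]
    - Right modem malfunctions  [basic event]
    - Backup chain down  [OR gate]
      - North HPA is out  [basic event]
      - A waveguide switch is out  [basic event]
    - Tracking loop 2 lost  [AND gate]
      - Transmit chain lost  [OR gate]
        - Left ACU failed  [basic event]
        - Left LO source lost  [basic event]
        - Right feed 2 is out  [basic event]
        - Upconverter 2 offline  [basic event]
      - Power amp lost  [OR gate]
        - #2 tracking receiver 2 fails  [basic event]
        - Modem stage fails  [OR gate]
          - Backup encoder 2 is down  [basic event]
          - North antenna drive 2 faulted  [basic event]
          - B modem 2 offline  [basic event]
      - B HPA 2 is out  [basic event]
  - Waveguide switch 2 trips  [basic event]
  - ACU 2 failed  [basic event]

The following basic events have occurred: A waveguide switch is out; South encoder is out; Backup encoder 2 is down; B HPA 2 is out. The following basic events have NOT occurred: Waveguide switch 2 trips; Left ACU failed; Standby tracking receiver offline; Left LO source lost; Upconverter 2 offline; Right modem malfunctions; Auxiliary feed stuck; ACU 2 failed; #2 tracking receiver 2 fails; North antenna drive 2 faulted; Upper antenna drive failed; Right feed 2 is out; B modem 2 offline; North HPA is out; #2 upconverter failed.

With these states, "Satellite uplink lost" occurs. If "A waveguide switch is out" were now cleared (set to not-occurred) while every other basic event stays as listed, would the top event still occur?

Counterfactual: set "A waveguide switch is out" to not occurred.
Tracking loop fails [AND]: Standby tracking receiver offline=not, South encoder is out=occurs → not all inputs occur → does not occur.
Antenna path unavailable [OR]: Auxiliary feed stuck=not, #2 upconverter failed=not, Tracking loop fails=not → no input occurs → does not occur.
Backup chain down [OR]: North HPA is out=not, A waveguide switch is out=not → no input occurs → does not occur.
Transmit chain lost [OR]: Left ACU failed=not, Left LO source lost=not, Right feed 2 is out=not, Upconverter 2 offline=not → no input occurs → does not occur.
Modem stage fails [OR]: Backup encoder 2 is down=occurs, North antenna drive 2 faulted=not, B modem 2 offline=not → at least one input occurs → occurs.
Power amp lost [OR]: #2 tracking receiver 2 fails=not, Modem stage fails=occurs → at least one input occurs → occurs.
Tracking loop 2 lost [AND]: Transmit chain lost=not, Power amp lost=occurs, B HPA 2 is out=occurs → not all inputs occur → does not occur.
Antenna path 2 lost [OR]: Upper antenna drive failed=not, Right modem malfunctions=not, Backup chain down=not, Tracking loop 2 lost=not → no input occurs → does not occur.
Satellite uplink lost [OR]: Antenna path unavailable=not, Antenna path 2 lost=not, Waveguide switch 2 trips=not, ACU 2 failed=not → no input occurs → does not occur.

No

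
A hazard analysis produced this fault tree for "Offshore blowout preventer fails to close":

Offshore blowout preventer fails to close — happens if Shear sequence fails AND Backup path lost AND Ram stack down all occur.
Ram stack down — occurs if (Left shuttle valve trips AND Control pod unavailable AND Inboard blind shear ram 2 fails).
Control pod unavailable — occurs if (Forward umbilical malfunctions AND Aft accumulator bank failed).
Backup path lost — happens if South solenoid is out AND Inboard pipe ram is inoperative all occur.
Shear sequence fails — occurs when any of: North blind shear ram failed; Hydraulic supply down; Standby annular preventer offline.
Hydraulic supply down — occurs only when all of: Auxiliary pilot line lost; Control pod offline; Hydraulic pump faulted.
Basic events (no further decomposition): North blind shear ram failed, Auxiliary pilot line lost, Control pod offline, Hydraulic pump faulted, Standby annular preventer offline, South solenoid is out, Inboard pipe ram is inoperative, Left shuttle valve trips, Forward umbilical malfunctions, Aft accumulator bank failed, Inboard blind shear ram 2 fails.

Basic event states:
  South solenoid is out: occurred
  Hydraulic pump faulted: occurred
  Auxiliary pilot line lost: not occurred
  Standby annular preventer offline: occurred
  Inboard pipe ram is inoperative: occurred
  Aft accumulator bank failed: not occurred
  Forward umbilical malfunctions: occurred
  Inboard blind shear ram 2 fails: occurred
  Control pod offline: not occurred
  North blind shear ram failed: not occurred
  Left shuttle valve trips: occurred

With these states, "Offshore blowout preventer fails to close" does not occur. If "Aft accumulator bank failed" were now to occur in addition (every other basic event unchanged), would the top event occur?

Counterfactual: set "Aft accumulator bank failed" to occurred.
Hydraulic supply down [AND]: Auxiliary pilot line lost=not, Control pod offline=not, Hydraulic pump faulted=occurs → not all inputs occur → does not occur.
Shear sequence fails [OR]: North blind shear ram failed=not, Hydraulic supply down=not, Standby annular preventer offline=occurs → at least one input occurs → occurs.
Backup path lost [AND]: South solenoid is out=occurs, Inboard pipe ram is inoperative=occurs → all inputs occur → occurs.
Control pod unavailable [AND]: Forward umbilical malfunctions=occurs, Aft accumulator bank failed=occurs → all inputs occur → occurs.
Ram stack down [AND]: Left shuttle valve trips=occurs, Control pod unavailable=occurs, Inboard blind shear ram 2 fails=occurs → all inputs occur → occurs.
Offshore blowout preventer fails to close [AND]: Shear sequence fails=occurs, Backup path lost=occurs, Ram stack down=occurs → all inputs occur → occurs.

Yes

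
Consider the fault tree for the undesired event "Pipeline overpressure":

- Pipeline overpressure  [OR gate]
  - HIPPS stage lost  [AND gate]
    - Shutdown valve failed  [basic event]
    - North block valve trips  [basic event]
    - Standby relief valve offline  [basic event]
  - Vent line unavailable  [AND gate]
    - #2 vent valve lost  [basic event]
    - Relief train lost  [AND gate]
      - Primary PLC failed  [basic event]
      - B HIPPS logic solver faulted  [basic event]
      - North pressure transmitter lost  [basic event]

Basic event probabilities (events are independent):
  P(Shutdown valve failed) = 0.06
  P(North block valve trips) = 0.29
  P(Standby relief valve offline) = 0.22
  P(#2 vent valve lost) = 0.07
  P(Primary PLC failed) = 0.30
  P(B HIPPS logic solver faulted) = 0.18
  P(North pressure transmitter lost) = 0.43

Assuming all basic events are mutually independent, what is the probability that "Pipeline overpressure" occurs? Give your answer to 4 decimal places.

P(HIPPS stage lost) [AND] = 0.06 × 0.29 × 0.22 = 0.003828
P(Relief train lost) [AND] = 0.30 × 0.18 × 0.43 = 0.023220
P(Vent line unavailable) [AND] = 0.07 × 0.023220 = 0.001625
P(Pipeline overpressure) [OR] = 1 − (1−0.003828) × (1−0.001625) = 0.005447
Rounded to 4 decimal places: P(Pipeline overpressure) ≈ 0.0054.

0.0054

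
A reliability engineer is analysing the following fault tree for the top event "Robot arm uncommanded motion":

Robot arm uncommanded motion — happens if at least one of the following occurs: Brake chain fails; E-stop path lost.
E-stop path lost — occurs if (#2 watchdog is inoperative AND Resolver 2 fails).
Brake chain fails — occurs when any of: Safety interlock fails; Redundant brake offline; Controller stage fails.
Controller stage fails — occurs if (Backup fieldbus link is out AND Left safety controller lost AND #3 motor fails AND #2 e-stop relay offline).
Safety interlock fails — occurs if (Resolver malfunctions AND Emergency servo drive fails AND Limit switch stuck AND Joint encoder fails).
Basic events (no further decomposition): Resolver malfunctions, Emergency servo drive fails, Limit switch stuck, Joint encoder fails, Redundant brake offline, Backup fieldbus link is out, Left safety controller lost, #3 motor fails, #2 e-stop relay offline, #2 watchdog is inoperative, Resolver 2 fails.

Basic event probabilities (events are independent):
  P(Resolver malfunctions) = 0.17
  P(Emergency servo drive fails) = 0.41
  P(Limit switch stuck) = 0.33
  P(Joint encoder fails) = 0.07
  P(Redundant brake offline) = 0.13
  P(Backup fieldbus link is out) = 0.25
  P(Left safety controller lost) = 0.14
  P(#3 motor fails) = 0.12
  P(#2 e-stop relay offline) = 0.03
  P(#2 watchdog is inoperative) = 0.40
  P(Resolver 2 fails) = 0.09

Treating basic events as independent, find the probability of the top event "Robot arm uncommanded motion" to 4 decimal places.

P(Safety interlock fails) [AND] = 0.17 × 0.41 × 0.33 × 0.07 = 0.001610
P(Controller stage fails) [AND] = 0.25 × 0.14 × 0.12 × 0.03 = 0.000126
P(Brake chain fails) [OR] = 1 − (1−0.001610) × (1−0.13) × (1−0.000126) = 0.131510
P(E-stop path lost) [AND] = 0.40 × 0.09 = 0.036000
P(Robot arm uncommanded motion) [OR] = 1 − (1−0.131510) × (1−0.036000) = 0.162776
Rounded to 4 decimal places: P(Robot arm uncommanded motion) ≈ 0.1628.

0.1628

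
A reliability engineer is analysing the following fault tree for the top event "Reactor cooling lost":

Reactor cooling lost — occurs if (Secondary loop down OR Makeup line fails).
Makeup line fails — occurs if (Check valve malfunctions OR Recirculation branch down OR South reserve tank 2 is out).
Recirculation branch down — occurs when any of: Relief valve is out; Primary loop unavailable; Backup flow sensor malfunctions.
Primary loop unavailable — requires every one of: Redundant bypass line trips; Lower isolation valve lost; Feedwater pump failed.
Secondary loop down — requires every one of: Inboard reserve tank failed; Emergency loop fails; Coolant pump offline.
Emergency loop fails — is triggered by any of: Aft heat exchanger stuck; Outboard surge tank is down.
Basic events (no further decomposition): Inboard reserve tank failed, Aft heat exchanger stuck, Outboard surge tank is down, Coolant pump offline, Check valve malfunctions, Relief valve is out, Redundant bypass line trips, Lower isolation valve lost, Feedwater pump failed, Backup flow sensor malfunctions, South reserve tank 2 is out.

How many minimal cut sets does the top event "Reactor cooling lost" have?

7

Emergency loop fails [OR]: union of children's cut sets → 2 cut set(s).
Secondary loop down [AND]: one cut set from each child combined → 1 × 2 × 1 = 2 cut set(s).
Primary loop unavailable [AND]: one cut set from each child combined → 1 × 1 × 1 = 1 cut set(s).
Recirculation branch down [OR]: union of children's cut sets → 3 cut set(s).
Makeup line fails [OR]: union of children's cut sets → 5 cut set(s).
Reactor cooling lost [OR]: union of children's cut sets → 7 cut set(s).
Minimal cut sets: {Aft heat exchanger stuck, Coolant pump offline, Inboard reserve tank failed}; {Coolant pump offline, Inboard reserve tank failed, Outboard surge tank is down}; {Check valve malfunctions}; {Relief valve is out}; {Feedwater pump failed, Lower isolation valve lost, Redundant bypass line trips}; {Backup flow sensor malfunctions}; {South reserve tank 2 is out}.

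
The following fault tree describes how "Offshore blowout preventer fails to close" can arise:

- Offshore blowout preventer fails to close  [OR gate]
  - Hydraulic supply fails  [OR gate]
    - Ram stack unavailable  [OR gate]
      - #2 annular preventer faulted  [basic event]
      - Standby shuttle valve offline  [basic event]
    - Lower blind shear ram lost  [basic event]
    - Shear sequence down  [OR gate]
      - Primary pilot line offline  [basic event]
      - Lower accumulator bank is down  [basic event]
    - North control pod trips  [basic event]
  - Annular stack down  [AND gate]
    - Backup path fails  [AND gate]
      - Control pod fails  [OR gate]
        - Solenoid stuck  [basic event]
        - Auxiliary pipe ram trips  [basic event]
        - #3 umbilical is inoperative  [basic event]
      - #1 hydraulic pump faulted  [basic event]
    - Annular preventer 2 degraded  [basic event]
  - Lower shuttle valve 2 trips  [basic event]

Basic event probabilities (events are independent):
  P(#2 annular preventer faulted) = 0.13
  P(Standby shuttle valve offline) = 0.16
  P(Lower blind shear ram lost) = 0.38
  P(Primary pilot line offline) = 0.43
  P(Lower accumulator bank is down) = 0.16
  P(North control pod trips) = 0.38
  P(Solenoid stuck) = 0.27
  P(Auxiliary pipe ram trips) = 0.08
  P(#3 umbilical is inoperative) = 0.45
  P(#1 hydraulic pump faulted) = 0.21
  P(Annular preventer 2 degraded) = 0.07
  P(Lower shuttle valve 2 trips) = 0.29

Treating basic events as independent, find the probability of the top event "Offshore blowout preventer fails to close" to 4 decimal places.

P(Ram stack unavailable) [OR] = 1 − (1−0.13) × (1−0.16) = 0.269200
P(Shear sequence down) [OR] = 1 − (1−0.43) × (1−0.16) = 0.521200
P(Hydraulic supply fails) [OR] = 1 − (1−0.269200) × (1−0.38) × (1−0.521200) × (1−0.38) = 0.865496
P(Control pod fails) [OR] = 1 − (1−0.27) × (1−0.08) × (1−0.45) = 0.630620
P(Backup path fails) [AND] = 0.630620 × 0.21 = 0.132430
P(Annular stack down) [AND] = 0.132430 × 0.07 = 0.009270
P(Offshore blowout preventer fails to close) [OR] = 1 − (1−0.865496) × (1−0.009270) × (1−0.29) = 0.905387
Rounded to 4 decimal places: P(Offshore blowout preventer fails to close) ≈ 0.9054.

0.9054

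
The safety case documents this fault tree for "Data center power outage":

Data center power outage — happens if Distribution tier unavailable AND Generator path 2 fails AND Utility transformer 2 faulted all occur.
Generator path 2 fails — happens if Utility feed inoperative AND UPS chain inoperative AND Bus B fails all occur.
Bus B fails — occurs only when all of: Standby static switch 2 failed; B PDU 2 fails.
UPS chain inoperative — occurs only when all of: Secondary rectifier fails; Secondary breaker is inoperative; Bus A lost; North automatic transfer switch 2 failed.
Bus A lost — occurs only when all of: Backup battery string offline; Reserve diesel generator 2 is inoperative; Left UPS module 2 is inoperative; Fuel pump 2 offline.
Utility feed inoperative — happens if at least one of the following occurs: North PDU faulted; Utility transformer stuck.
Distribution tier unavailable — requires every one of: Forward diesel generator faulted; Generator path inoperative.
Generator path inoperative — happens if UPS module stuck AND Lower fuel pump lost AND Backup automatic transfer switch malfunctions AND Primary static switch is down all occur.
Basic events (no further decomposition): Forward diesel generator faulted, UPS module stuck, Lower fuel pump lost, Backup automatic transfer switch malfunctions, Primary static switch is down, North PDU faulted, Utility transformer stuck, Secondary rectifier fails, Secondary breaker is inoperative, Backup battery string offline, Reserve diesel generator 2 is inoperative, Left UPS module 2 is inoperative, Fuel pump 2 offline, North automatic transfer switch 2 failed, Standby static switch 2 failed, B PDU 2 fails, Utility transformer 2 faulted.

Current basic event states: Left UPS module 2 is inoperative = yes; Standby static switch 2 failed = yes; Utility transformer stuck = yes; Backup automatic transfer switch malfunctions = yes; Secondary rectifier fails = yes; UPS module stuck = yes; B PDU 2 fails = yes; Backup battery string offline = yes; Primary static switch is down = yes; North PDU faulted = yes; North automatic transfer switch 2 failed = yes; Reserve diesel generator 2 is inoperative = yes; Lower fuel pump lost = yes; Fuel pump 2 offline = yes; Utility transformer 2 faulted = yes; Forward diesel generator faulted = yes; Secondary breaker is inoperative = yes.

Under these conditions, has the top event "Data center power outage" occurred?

Yes

Generator path inoperative [AND]: UPS module stuck=occurs, Lower fuel pump lost=occurs, Backup automatic transfer switch malfunctions=occurs, Primary static switch is down=occurs → all inputs occur → occurs.
Distribution tier unavailable [AND]: Forward diesel generator faulted=occurs, Generator path inoperative=occurs → all inputs occur → occurs.
Utility feed inoperative [OR]: North PDU faulted=occurs, Utility transformer stuck=occurs → at least one input occurs → occurs.
Bus A lost [AND]: Backup battery string offline=occurs, Reserve diesel generator 2 is inoperative=occurs, Left UPS module 2 is inoperative=occurs, Fuel pump 2 offline=occurs → all inputs occur → occurs.
UPS chain inoperative [AND]: Secondary rectifier fails=occurs, Secondary breaker is inoperative=occurs, Bus A lost=occurs, North automatic transfer switch 2 failed=occurs → all inputs occur → occurs.
Bus B fails [AND]: Standby static switch 2 failed=occurs, B PDU 2 fails=occurs → all inputs occur → occurs.
Generator path 2 fails [AND]: Utility feed inoperative=occurs, UPS chain inoperative=occurs, Bus B fails=occurs → all inputs occur → occurs.
Data center power outage [AND]: Distribution tier unavailable=occurs, Generator path 2 fails=occurs, Utility transformer 2 faulted=occurs → all inputs occur → occurs.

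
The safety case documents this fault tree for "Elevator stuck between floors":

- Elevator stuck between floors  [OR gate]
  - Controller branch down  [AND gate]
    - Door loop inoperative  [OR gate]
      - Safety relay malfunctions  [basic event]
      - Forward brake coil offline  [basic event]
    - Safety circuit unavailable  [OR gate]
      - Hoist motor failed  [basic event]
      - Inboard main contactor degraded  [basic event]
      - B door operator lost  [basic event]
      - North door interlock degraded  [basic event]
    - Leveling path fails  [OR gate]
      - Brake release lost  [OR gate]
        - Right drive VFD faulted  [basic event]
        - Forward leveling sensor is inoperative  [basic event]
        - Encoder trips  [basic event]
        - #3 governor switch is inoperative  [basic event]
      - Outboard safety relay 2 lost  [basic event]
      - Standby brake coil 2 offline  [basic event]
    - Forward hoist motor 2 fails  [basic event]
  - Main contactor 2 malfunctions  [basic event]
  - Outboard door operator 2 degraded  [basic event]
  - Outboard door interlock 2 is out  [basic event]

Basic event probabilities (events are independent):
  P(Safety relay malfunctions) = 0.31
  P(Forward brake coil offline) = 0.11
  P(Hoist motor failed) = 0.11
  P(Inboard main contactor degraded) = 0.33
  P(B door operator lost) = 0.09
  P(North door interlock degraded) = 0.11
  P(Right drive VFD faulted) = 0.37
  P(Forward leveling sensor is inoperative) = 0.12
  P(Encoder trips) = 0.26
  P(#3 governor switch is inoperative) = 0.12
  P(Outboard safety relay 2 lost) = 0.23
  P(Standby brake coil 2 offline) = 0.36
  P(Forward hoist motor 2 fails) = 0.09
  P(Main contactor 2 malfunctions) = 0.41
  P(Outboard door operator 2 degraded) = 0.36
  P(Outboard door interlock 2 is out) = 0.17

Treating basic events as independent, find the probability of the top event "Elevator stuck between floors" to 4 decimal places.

P(Door loop inoperative) [OR] = 1 − (1−0.31) × (1−0.11) = 0.385900
P(Safety circuit unavailable) [OR] = 1 − (1−0.11) × (1−0.33) × (1−0.09) × (1−0.11) = 0.517057
P(Brake release lost) [OR] = 1 − (1−0.37) × (1−0.12) × (1−0.26) × (1−0.12) = 0.638975
P(Leveling path fails) [OR] = 1 − (1−0.638975) × (1−0.23) × (1−0.36) = 0.822087
P(Controller branch down) [AND] = 0.385900 × 0.517057 × 0.822087 × 0.09 = 0.014763
P(Elevator stuck between floors) [OR] = 1 − (1−0.014763) × (1−0.41) × (1−0.36) × (1−0.17) = 0.691219
Rounded to 4 decimal places: P(Elevator stuck between floors) ≈ 0.6912.

0.6912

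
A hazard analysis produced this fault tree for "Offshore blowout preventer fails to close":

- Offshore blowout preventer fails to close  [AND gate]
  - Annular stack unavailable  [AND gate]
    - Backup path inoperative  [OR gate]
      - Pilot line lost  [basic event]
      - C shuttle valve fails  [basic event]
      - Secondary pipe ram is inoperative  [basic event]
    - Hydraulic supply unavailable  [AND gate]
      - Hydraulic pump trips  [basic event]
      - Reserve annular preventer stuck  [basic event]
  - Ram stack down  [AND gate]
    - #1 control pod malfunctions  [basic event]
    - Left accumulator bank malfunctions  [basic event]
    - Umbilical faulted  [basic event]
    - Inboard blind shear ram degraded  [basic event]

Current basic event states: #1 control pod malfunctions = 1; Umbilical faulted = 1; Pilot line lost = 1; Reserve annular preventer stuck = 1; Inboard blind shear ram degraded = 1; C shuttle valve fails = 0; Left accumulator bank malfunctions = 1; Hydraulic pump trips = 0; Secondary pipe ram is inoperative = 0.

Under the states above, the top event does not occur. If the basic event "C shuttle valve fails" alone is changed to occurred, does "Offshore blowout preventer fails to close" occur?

No

Counterfactual: set "C shuttle valve fails" to occurred.
Backup path inoperative [OR]: Pilot line lost=occurs, C shuttle valve fails=occurs, Secondary pipe ram is inoperative=not → at least one input occurs → occurs.
Hydraulic supply unavailable [AND]: Hydraulic pump trips=not, Reserve annular preventer stuck=occurs → not all inputs occur → does not occur.
Annular stack unavailable [AND]: Backup path inoperative=occurs, Hydraulic supply unavailable=not → not all inputs occur → does not occur.
Ram stack down [AND]: #1 control pod malfunctions=occurs, Left accumulator bank malfunctions=occurs, Umbilical faulted=occurs, Inboard blind shear ram degraded=occurs → all inputs occur → occurs.
Offshore blowout preventer fails to close [AND]: Annular stack unavailable=not, Ram stack down=occurs → not all inputs occur → does not occur.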